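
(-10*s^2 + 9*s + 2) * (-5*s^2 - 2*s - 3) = 50*s^4 - 25*s^3 + 2*s^2 - 31*s - 6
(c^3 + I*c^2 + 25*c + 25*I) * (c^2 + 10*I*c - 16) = c^5 + 11*I*c^4 - c^3 + 259*I*c^2 - 650*c - 400*I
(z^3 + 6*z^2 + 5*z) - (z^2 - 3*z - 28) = z^3 + 5*z^2 + 8*z + 28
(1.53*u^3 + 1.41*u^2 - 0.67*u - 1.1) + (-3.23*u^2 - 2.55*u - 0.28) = 1.53*u^3 - 1.82*u^2 - 3.22*u - 1.38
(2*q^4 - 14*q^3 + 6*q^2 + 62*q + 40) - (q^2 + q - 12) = 2*q^4 - 14*q^3 + 5*q^2 + 61*q + 52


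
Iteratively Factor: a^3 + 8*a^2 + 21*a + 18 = (a + 3)*(a^2 + 5*a + 6) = (a + 3)^2*(a + 2)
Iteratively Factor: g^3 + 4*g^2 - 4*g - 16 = (g + 4)*(g^2 - 4) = (g - 2)*(g + 4)*(g + 2)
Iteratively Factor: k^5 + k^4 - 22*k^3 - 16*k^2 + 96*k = (k)*(k^4 + k^3 - 22*k^2 - 16*k + 96) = k*(k - 4)*(k^3 + 5*k^2 - 2*k - 24) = k*(k - 4)*(k + 3)*(k^2 + 2*k - 8) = k*(k - 4)*(k + 3)*(k + 4)*(k - 2)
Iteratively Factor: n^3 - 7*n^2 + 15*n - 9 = (n - 3)*(n^2 - 4*n + 3) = (n - 3)^2*(n - 1)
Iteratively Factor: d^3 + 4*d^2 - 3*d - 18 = (d - 2)*(d^2 + 6*d + 9) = (d - 2)*(d + 3)*(d + 3)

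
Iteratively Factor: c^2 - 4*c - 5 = (c + 1)*(c - 5)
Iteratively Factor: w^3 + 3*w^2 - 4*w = (w)*(w^2 + 3*w - 4) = w*(w + 4)*(w - 1)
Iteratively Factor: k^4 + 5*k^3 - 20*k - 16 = (k + 1)*(k^3 + 4*k^2 - 4*k - 16) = (k + 1)*(k + 4)*(k^2 - 4) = (k - 2)*(k + 1)*(k + 4)*(k + 2)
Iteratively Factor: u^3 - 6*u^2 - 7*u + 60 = (u - 4)*(u^2 - 2*u - 15) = (u - 4)*(u + 3)*(u - 5)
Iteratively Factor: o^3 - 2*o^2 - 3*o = (o + 1)*(o^2 - 3*o) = o*(o + 1)*(o - 3)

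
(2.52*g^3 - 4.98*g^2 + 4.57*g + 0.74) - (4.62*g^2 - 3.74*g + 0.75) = 2.52*g^3 - 9.6*g^2 + 8.31*g - 0.01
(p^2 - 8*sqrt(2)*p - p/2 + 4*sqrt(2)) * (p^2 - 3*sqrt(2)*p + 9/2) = p^4 - 11*sqrt(2)*p^3 - p^3/2 + 11*sqrt(2)*p^2/2 + 105*p^2/2 - 36*sqrt(2)*p - 105*p/4 + 18*sqrt(2)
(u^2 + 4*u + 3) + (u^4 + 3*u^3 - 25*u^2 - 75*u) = u^4 + 3*u^3 - 24*u^2 - 71*u + 3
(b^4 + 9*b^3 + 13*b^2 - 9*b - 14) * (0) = 0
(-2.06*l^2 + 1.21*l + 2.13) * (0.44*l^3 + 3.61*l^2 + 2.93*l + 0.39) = -0.9064*l^5 - 6.9042*l^4 - 0.7305*l^3 + 10.4312*l^2 + 6.7128*l + 0.8307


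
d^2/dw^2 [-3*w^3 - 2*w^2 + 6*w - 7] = -18*w - 4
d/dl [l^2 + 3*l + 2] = 2*l + 3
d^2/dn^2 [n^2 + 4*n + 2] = 2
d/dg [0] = 0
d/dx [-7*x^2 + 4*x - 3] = 4 - 14*x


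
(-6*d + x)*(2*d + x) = -12*d^2 - 4*d*x + x^2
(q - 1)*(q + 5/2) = q^2 + 3*q/2 - 5/2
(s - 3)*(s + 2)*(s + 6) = s^3 + 5*s^2 - 12*s - 36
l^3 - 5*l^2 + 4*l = l*(l - 4)*(l - 1)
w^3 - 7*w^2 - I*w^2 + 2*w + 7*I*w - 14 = (w - 7)*(w - 2*I)*(w + I)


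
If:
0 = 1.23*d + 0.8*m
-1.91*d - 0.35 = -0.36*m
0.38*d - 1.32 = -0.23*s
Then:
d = -0.14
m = 0.22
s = 5.97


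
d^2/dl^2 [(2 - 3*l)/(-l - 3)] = -22/(l + 3)^3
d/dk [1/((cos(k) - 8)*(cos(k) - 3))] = (2*cos(k) - 11)*sin(k)/((cos(k) - 8)^2*(cos(k) - 3)^2)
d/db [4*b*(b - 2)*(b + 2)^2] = 16*b^3 + 24*b^2 - 32*b - 32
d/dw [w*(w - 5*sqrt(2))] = 2*w - 5*sqrt(2)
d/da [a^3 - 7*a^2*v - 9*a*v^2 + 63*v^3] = 3*a^2 - 14*a*v - 9*v^2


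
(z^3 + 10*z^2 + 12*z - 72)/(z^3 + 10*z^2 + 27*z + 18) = (z^2 + 4*z - 12)/(z^2 + 4*z + 3)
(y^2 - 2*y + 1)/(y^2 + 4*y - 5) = (y - 1)/(y + 5)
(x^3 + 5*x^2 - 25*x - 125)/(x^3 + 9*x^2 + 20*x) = (x^2 - 25)/(x*(x + 4))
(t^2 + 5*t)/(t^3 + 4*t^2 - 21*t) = (t + 5)/(t^2 + 4*t - 21)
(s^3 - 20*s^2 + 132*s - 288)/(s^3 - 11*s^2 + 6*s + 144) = (s - 6)/(s + 3)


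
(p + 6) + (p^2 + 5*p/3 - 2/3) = p^2 + 8*p/3 + 16/3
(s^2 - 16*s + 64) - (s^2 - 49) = 113 - 16*s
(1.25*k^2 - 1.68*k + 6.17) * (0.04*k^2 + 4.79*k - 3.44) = 0.05*k^4 + 5.9203*k^3 - 12.1004*k^2 + 35.3335*k - 21.2248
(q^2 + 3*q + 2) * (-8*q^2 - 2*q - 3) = -8*q^4 - 26*q^3 - 25*q^2 - 13*q - 6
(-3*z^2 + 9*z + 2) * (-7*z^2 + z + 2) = 21*z^4 - 66*z^3 - 11*z^2 + 20*z + 4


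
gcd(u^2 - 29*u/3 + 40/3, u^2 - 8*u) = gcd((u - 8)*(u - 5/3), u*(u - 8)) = u - 8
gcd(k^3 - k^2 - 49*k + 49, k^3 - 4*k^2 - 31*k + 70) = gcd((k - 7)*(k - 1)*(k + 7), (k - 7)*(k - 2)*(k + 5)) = k - 7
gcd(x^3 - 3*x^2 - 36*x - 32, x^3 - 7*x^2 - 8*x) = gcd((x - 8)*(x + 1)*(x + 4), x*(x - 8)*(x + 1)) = x^2 - 7*x - 8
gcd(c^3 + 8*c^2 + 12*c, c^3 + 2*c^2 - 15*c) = c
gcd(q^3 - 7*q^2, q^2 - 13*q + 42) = q - 7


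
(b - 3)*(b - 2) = b^2 - 5*b + 6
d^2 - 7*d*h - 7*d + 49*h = (d - 7)*(d - 7*h)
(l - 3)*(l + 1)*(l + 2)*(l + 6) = l^4 + 6*l^3 - 7*l^2 - 48*l - 36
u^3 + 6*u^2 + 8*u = u*(u + 2)*(u + 4)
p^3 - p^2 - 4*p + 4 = (p - 2)*(p - 1)*(p + 2)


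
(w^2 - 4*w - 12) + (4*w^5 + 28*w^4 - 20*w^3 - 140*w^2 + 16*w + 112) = 4*w^5 + 28*w^4 - 20*w^3 - 139*w^2 + 12*w + 100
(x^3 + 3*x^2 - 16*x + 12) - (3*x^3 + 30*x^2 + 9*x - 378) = -2*x^3 - 27*x^2 - 25*x + 390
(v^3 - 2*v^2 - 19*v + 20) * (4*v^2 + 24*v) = 4*v^5 + 16*v^4 - 124*v^3 - 376*v^2 + 480*v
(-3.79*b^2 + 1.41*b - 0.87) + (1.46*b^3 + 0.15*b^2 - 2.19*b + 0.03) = 1.46*b^3 - 3.64*b^2 - 0.78*b - 0.84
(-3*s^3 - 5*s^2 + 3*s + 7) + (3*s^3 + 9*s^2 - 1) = 4*s^2 + 3*s + 6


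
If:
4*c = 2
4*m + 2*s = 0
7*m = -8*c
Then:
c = 1/2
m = -4/7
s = 8/7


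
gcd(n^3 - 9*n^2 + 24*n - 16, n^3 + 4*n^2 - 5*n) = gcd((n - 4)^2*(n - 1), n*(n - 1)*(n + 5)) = n - 1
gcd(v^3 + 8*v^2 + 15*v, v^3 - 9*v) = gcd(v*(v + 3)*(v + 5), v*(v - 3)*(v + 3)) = v^2 + 3*v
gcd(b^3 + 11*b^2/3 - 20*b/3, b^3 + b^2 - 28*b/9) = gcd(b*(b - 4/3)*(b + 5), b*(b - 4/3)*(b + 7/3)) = b^2 - 4*b/3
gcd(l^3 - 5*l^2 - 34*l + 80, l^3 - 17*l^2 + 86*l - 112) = l^2 - 10*l + 16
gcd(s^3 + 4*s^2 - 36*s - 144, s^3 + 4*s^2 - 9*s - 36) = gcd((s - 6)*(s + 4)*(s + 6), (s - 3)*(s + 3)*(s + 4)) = s + 4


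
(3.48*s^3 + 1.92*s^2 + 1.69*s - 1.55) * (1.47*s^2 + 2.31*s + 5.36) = 5.1156*s^5 + 10.8612*s^4 + 25.5723*s^3 + 11.9166*s^2 + 5.4779*s - 8.308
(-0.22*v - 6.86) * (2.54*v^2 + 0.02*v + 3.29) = -0.5588*v^3 - 17.4288*v^2 - 0.861*v - 22.5694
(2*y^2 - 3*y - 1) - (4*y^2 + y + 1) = -2*y^2 - 4*y - 2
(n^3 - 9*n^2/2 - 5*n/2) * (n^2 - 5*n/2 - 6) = n^5 - 7*n^4 + 11*n^3/4 + 133*n^2/4 + 15*n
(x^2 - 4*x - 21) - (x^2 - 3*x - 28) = 7 - x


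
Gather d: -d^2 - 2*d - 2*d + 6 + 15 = -d^2 - 4*d + 21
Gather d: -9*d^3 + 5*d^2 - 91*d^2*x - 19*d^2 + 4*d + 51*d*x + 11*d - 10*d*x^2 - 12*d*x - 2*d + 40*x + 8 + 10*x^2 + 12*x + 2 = -9*d^3 + d^2*(-91*x - 14) + d*(-10*x^2 + 39*x + 13) + 10*x^2 + 52*x + 10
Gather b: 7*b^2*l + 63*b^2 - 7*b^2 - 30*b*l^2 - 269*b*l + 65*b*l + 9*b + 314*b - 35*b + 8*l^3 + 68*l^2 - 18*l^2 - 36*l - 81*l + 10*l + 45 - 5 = b^2*(7*l + 56) + b*(-30*l^2 - 204*l + 288) + 8*l^3 + 50*l^2 - 107*l + 40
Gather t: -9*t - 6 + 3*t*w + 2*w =t*(3*w - 9) + 2*w - 6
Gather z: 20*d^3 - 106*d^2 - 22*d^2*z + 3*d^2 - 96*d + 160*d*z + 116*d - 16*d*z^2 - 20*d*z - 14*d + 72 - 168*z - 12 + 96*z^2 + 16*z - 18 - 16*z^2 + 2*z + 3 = 20*d^3 - 103*d^2 + 6*d + z^2*(80 - 16*d) + z*(-22*d^2 + 140*d - 150) + 45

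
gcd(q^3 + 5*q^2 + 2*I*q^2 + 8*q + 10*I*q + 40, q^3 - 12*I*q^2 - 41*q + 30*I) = 1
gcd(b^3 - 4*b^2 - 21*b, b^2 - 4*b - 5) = 1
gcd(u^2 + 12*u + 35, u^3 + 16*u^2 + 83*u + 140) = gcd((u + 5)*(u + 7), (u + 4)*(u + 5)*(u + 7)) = u^2 + 12*u + 35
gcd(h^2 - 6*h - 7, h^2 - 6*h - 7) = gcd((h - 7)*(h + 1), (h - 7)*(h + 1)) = h^2 - 6*h - 7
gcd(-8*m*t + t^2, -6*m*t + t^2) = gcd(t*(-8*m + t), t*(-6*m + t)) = t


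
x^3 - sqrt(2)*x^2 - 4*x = x*(x - 2*sqrt(2))*(x + sqrt(2))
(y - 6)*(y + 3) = y^2 - 3*y - 18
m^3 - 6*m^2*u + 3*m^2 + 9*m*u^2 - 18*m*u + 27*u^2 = (m + 3)*(m - 3*u)^2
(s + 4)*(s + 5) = s^2 + 9*s + 20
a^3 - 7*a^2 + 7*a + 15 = (a - 5)*(a - 3)*(a + 1)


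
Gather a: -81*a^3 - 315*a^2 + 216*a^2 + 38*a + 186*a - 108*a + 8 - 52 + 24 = -81*a^3 - 99*a^2 + 116*a - 20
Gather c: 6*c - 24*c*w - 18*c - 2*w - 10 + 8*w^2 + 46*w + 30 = c*(-24*w - 12) + 8*w^2 + 44*w + 20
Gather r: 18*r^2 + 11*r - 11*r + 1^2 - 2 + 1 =18*r^2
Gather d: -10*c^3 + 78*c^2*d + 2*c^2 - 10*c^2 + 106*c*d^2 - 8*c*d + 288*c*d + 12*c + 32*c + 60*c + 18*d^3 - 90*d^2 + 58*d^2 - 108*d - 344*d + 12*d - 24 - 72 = -10*c^3 - 8*c^2 + 104*c + 18*d^3 + d^2*(106*c - 32) + d*(78*c^2 + 280*c - 440) - 96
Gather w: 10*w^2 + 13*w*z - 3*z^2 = 10*w^2 + 13*w*z - 3*z^2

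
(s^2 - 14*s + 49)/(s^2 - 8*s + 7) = (s - 7)/(s - 1)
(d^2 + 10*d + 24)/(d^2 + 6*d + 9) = (d^2 + 10*d + 24)/(d^2 + 6*d + 9)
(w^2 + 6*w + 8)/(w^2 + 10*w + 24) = (w + 2)/(w + 6)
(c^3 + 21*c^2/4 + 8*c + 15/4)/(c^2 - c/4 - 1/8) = 2*(4*c^3 + 21*c^2 + 32*c + 15)/(8*c^2 - 2*c - 1)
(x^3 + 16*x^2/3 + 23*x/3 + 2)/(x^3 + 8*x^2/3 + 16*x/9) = 3*(3*x^3 + 16*x^2 + 23*x + 6)/(x*(9*x^2 + 24*x + 16))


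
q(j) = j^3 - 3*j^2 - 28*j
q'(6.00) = 44.00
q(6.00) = -60.00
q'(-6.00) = 116.00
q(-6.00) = -156.00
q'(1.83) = -28.93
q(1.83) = -55.16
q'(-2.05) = -3.09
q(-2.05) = 36.18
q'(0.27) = -29.40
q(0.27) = -7.76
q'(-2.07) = -2.73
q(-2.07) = 36.24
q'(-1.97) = -4.54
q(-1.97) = 35.87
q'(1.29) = -30.75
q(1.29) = -38.97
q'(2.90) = -20.17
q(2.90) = -82.04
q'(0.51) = -30.28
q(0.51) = -14.93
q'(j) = 3*j^2 - 6*j - 28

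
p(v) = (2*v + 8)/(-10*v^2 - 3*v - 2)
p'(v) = (2*v + 8)*(20*v + 3)/(-10*v^2 - 3*v - 2)^2 + 2/(-10*v^2 - 3*v - 2) = 20*(v^2 + 8*v + 1)/(100*v^4 + 60*v^3 + 49*v^2 + 12*v + 4)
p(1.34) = -0.45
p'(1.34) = 0.47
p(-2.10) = -0.10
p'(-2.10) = -0.14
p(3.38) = -0.12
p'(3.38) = 0.05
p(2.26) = -0.21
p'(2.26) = 0.14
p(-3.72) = -0.00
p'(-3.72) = -0.02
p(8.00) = -0.04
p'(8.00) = 0.01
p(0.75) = -0.96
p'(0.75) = 1.55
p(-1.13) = -0.50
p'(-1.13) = -1.04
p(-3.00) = -0.02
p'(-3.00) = -0.04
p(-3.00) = -0.02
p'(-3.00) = -0.04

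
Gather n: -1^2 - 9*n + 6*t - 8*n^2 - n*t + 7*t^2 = -8*n^2 + n*(-t - 9) + 7*t^2 + 6*t - 1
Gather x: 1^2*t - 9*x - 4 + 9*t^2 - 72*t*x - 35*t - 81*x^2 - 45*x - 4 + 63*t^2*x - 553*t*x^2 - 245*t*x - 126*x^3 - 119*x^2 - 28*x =9*t^2 - 34*t - 126*x^3 + x^2*(-553*t - 200) + x*(63*t^2 - 317*t - 82) - 8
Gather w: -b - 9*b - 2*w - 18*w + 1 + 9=-10*b - 20*w + 10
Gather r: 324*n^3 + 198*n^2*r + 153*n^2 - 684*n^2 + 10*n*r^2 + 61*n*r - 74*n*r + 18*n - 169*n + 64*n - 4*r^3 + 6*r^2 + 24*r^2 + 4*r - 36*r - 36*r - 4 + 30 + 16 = 324*n^3 - 531*n^2 - 87*n - 4*r^3 + r^2*(10*n + 30) + r*(198*n^2 - 13*n - 68) + 42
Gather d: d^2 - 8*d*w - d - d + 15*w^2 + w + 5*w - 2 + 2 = d^2 + d*(-8*w - 2) + 15*w^2 + 6*w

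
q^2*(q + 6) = q^3 + 6*q^2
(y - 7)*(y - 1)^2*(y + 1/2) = y^4 - 17*y^3/2 + 21*y^2/2 + y/2 - 7/2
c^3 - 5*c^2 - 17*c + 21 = (c - 7)*(c - 1)*(c + 3)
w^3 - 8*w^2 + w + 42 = (w - 7)*(w - 3)*(w + 2)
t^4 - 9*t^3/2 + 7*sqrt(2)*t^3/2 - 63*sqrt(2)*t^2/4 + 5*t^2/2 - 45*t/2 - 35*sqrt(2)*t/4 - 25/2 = (t - 5)*(t + 1/2)*(t + sqrt(2))*(t + 5*sqrt(2)/2)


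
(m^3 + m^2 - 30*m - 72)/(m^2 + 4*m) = m - 3 - 18/m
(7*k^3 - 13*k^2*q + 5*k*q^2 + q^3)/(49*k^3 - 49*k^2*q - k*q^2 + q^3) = (-k + q)/(-7*k + q)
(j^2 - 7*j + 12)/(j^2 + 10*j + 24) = (j^2 - 7*j + 12)/(j^2 + 10*j + 24)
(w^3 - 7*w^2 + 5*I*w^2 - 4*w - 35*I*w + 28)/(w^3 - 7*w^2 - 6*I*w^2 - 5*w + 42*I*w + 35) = (w^2 + 5*I*w - 4)/(w^2 - 6*I*w - 5)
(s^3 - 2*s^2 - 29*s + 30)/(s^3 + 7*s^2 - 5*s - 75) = (s^2 - 7*s + 6)/(s^2 + 2*s - 15)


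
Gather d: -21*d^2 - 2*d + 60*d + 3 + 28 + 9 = -21*d^2 + 58*d + 40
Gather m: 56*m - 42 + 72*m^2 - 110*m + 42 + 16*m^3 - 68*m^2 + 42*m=16*m^3 + 4*m^2 - 12*m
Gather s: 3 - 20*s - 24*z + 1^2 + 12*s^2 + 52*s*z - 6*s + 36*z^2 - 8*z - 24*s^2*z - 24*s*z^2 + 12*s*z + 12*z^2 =s^2*(12 - 24*z) + s*(-24*z^2 + 64*z - 26) + 48*z^2 - 32*z + 4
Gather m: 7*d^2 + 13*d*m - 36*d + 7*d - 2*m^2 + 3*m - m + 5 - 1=7*d^2 - 29*d - 2*m^2 + m*(13*d + 2) + 4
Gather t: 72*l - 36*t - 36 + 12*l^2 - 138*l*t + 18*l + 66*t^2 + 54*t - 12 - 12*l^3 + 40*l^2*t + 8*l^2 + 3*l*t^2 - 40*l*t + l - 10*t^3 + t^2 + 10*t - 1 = -12*l^3 + 20*l^2 + 91*l - 10*t^3 + t^2*(3*l + 67) + t*(40*l^2 - 178*l + 28) - 49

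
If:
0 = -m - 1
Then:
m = -1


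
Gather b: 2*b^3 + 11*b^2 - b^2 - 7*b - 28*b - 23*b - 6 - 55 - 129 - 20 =2*b^3 + 10*b^2 - 58*b - 210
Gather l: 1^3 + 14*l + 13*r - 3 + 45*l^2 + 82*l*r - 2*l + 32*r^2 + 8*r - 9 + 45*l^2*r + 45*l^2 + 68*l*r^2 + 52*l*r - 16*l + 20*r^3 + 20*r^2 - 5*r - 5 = l^2*(45*r + 90) + l*(68*r^2 + 134*r - 4) + 20*r^3 + 52*r^2 + 16*r - 16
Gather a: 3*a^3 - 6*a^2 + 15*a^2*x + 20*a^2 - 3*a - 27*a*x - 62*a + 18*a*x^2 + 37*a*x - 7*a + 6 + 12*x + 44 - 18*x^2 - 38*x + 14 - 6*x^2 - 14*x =3*a^3 + a^2*(15*x + 14) + a*(18*x^2 + 10*x - 72) - 24*x^2 - 40*x + 64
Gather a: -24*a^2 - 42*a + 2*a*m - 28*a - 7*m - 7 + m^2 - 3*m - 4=-24*a^2 + a*(2*m - 70) + m^2 - 10*m - 11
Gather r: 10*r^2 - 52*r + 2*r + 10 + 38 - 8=10*r^2 - 50*r + 40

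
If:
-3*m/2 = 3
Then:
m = -2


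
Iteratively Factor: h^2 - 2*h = (h - 2)*(h)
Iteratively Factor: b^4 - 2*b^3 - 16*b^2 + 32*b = (b)*(b^3 - 2*b^2 - 16*b + 32) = b*(b + 4)*(b^2 - 6*b + 8) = b*(b - 2)*(b + 4)*(b - 4)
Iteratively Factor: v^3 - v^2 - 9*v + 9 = (v - 1)*(v^2 - 9) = (v - 3)*(v - 1)*(v + 3)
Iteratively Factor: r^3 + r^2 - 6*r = (r)*(r^2 + r - 6) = r*(r + 3)*(r - 2)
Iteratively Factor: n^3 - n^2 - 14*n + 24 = (n + 4)*(n^2 - 5*n + 6) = (n - 2)*(n + 4)*(n - 3)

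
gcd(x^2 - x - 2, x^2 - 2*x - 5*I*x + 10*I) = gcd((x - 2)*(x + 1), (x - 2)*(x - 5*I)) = x - 2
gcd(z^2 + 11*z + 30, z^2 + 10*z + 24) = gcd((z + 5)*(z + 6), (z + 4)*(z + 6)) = z + 6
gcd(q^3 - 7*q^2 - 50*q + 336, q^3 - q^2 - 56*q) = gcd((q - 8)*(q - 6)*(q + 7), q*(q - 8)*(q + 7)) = q^2 - q - 56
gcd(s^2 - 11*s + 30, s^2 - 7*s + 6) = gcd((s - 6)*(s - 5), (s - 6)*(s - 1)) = s - 6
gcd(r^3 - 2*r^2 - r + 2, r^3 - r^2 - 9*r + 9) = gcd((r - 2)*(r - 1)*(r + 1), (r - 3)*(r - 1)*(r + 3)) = r - 1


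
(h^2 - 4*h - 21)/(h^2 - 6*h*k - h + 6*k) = (h^2 - 4*h - 21)/(h^2 - 6*h*k - h + 6*k)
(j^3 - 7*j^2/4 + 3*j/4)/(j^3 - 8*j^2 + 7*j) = (j - 3/4)/(j - 7)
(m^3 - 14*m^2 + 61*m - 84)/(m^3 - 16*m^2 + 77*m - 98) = (m^2 - 7*m + 12)/(m^2 - 9*m + 14)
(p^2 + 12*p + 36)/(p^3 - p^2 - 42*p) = (p + 6)/(p*(p - 7))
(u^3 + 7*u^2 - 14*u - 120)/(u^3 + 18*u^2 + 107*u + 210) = (u - 4)/(u + 7)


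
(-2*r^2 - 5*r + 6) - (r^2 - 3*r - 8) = -3*r^2 - 2*r + 14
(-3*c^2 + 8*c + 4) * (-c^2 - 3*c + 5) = 3*c^4 + c^3 - 43*c^2 + 28*c + 20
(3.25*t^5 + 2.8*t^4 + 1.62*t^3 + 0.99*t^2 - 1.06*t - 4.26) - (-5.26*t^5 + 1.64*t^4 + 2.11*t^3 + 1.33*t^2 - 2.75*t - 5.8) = 8.51*t^5 + 1.16*t^4 - 0.49*t^3 - 0.34*t^2 + 1.69*t + 1.54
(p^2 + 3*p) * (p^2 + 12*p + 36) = p^4 + 15*p^3 + 72*p^2 + 108*p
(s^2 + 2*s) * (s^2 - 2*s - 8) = s^4 - 12*s^2 - 16*s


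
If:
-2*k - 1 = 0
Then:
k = -1/2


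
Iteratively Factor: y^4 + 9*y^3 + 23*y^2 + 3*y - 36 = (y + 3)*(y^3 + 6*y^2 + 5*y - 12) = (y + 3)^2*(y^2 + 3*y - 4) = (y - 1)*(y + 3)^2*(y + 4)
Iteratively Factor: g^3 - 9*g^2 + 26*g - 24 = (g - 3)*(g^2 - 6*g + 8) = (g - 4)*(g - 3)*(g - 2)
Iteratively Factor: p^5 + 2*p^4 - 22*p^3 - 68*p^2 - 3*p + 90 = (p - 5)*(p^4 + 7*p^3 + 13*p^2 - 3*p - 18) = (p - 5)*(p - 1)*(p^3 + 8*p^2 + 21*p + 18) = (p - 5)*(p - 1)*(p + 3)*(p^2 + 5*p + 6) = (p - 5)*(p - 1)*(p + 2)*(p + 3)*(p + 3)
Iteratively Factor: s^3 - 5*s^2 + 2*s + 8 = (s - 4)*(s^2 - s - 2) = (s - 4)*(s - 2)*(s + 1)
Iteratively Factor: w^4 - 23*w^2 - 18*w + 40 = (w - 5)*(w^3 + 5*w^2 + 2*w - 8) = (w - 5)*(w + 4)*(w^2 + w - 2) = (w - 5)*(w - 1)*(w + 4)*(w + 2)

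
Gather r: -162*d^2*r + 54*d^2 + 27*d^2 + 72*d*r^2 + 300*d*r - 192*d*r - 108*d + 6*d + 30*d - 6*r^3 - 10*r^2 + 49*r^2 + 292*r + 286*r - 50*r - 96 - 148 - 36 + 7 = 81*d^2 - 72*d - 6*r^3 + r^2*(72*d + 39) + r*(-162*d^2 + 108*d + 528) - 273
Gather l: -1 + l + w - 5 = l + w - 6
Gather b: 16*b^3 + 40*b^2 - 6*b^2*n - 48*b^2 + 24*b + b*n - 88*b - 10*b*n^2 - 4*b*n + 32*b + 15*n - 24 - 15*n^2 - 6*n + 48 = 16*b^3 + b^2*(-6*n - 8) + b*(-10*n^2 - 3*n - 32) - 15*n^2 + 9*n + 24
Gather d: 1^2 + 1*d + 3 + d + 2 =2*d + 6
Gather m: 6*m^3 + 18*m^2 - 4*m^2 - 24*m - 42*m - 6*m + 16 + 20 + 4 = 6*m^3 + 14*m^2 - 72*m + 40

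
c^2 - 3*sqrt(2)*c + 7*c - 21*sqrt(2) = (c + 7)*(c - 3*sqrt(2))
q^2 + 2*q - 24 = (q - 4)*(q + 6)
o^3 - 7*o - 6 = (o - 3)*(o + 1)*(o + 2)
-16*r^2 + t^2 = (-4*r + t)*(4*r + t)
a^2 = a^2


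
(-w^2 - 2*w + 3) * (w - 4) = -w^3 + 2*w^2 + 11*w - 12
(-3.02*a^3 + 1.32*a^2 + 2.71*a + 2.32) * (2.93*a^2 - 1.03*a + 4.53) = -8.8486*a^5 + 6.9782*a^4 - 7.0999*a^3 + 9.9859*a^2 + 9.8867*a + 10.5096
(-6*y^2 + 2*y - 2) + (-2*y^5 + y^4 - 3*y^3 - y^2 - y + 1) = -2*y^5 + y^4 - 3*y^3 - 7*y^2 + y - 1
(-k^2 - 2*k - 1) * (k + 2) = -k^3 - 4*k^2 - 5*k - 2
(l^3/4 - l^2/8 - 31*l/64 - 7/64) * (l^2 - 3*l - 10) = l^5/4 - 7*l^4/8 - 167*l^3/64 + 83*l^2/32 + 331*l/64 + 35/32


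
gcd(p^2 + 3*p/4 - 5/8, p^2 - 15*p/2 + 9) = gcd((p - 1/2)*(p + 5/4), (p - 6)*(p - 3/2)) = 1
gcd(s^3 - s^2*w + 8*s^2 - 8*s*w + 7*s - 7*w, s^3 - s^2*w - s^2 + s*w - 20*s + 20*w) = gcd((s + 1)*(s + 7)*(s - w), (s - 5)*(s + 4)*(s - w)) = s - w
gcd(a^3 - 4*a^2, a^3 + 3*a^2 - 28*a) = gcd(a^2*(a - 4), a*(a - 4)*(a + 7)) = a^2 - 4*a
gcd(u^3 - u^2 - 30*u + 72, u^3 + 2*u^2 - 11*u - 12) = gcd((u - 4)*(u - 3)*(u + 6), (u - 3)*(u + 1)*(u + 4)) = u - 3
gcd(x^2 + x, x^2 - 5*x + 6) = 1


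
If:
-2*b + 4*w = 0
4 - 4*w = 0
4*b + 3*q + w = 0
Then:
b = 2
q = -3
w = 1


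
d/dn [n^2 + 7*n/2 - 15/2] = 2*n + 7/2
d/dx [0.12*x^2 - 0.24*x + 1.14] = 0.24*x - 0.24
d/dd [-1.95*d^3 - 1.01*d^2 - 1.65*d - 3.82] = -5.85*d^2 - 2.02*d - 1.65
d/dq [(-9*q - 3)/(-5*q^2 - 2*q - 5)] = 3*(-15*q^2 - 10*q + 13)/(25*q^4 + 20*q^3 + 54*q^2 + 20*q + 25)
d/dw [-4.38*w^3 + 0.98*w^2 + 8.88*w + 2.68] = -13.14*w^2 + 1.96*w + 8.88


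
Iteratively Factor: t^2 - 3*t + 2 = (t - 2)*(t - 1)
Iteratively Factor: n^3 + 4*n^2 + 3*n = (n)*(n^2 + 4*n + 3) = n*(n + 1)*(n + 3)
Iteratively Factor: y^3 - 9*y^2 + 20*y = (y - 5)*(y^2 - 4*y) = y*(y - 5)*(y - 4)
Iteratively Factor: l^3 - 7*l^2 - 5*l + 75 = (l - 5)*(l^2 - 2*l - 15) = (l - 5)^2*(l + 3)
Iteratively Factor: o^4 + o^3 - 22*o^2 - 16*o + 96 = (o - 2)*(o^3 + 3*o^2 - 16*o - 48) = (o - 4)*(o - 2)*(o^2 + 7*o + 12) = (o - 4)*(o - 2)*(o + 4)*(o + 3)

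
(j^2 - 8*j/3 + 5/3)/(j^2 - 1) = (j - 5/3)/(j + 1)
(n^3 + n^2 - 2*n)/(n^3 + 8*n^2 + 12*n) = (n - 1)/(n + 6)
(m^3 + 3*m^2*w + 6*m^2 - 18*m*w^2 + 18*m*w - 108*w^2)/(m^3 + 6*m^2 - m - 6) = (m^2 + 3*m*w - 18*w^2)/(m^2 - 1)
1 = 1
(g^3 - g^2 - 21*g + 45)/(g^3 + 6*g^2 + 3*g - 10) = (g^2 - 6*g + 9)/(g^2 + g - 2)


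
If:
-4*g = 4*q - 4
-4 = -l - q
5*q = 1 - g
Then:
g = 1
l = 4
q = 0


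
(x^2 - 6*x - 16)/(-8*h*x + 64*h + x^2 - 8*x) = (x + 2)/(-8*h + x)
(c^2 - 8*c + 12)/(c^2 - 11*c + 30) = (c - 2)/(c - 5)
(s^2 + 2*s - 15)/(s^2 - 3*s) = (s + 5)/s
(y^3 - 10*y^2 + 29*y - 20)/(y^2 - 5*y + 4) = y - 5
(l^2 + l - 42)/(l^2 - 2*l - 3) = (-l^2 - l + 42)/(-l^2 + 2*l + 3)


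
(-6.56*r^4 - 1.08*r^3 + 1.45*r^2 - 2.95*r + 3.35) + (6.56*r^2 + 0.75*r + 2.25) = -6.56*r^4 - 1.08*r^3 + 8.01*r^2 - 2.2*r + 5.6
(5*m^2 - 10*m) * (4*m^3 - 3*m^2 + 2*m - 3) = 20*m^5 - 55*m^4 + 40*m^3 - 35*m^2 + 30*m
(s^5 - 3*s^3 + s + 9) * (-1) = -s^5 + 3*s^3 - s - 9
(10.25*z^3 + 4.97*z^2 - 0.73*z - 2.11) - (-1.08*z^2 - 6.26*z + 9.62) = 10.25*z^3 + 6.05*z^2 + 5.53*z - 11.73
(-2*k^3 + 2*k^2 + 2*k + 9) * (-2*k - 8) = 4*k^4 + 12*k^3 - 20*k^2 - 34*k - 72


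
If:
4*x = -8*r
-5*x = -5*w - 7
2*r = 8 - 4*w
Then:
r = -34/15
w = 47/15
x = 68/15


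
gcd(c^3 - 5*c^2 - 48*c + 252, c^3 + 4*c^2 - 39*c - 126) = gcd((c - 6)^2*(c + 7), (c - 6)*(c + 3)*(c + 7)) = c^2 + c - 42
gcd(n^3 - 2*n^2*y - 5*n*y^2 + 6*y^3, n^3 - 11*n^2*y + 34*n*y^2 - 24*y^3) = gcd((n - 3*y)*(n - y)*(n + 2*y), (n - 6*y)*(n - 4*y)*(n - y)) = -n + y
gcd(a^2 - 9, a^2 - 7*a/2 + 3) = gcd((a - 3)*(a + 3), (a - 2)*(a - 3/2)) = 1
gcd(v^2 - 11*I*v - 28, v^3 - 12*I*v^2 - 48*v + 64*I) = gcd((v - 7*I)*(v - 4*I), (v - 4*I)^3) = v - 4*I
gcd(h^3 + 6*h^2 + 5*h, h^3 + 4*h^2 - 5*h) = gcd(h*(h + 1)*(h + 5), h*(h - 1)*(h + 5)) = h^2 + 5*h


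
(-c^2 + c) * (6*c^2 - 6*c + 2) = -6*c^4 + 12*c^3 - 8*c^2 + 2*c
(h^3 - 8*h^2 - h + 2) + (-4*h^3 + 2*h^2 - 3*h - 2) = -3*h^3 - 6*h^2 - 4*h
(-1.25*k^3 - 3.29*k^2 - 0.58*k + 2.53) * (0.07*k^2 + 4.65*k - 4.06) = -0.0875*k^5 - 6.0428*k^4 - 10.2641*k^3 + 10.8375*k^2 + 14.1193*k - 10.2718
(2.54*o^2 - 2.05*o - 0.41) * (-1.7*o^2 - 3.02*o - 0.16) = -4.318*o^4 - 4.1858*o^3 + 6.4816*o^2 + 1.5662*o + 0.0656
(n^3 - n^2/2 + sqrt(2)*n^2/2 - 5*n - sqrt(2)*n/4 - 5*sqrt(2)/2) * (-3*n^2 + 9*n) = -3*n^5 - 3*sqrt(2)*n^4/2 + 21*n^4/2 + 21*sqrt(2)*n^3/4 + 21*n^3/2 - 45*n^2 + 21*sqrt(2)*n^2/4 - 45*sqrt(2)*n/2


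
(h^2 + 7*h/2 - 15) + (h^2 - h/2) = 2*h^2 + 3*h - 15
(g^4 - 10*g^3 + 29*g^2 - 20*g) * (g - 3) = g^5 - 13*g^4 + 59*g^3 - 107*g^2 + 60*g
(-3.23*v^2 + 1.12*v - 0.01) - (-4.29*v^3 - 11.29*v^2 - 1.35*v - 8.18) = 4.29*v^3 + 8.06*v^2 + 2.47*v + 8.17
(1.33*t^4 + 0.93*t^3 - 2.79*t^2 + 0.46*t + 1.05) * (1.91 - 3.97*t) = -5.2801*t^5 - 1.1518*t^4 + 12.8526*t^3 - 7.1551*t^2 - 3.2899*t + 2.0055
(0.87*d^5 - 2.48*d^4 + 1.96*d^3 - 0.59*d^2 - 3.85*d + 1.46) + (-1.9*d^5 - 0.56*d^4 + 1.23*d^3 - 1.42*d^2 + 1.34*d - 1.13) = -1.03*d^5 - 3.04*d^4 + 3.19*d^3 - 2.01*d^2 - 2.51*d + 0.33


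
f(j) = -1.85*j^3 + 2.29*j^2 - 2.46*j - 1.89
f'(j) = -5.55*j^2 + 4.58*j - 2.46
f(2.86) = -33.47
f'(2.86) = -34.76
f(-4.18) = 183.52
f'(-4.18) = -118.58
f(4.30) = -117.21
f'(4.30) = -85.39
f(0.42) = -2.66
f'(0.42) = -1.52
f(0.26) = -2.41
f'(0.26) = -1.64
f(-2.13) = 31.62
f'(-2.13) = -37.40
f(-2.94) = 72.15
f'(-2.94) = -63.90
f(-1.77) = 19.90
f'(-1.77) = -27.95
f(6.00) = -333.81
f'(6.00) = -174.78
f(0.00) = -1.89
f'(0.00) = -2.46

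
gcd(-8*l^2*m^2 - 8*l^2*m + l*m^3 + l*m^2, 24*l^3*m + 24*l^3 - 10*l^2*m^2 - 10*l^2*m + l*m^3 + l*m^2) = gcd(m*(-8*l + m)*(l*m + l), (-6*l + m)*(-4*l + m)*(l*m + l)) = l*m + l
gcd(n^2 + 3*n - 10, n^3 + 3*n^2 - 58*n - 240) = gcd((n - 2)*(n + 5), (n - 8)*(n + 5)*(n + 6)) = n + 5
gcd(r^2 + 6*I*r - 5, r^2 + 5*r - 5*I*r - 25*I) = 1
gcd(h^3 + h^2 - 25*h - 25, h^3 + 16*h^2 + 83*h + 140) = h + 5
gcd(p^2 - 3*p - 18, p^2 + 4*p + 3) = p + 3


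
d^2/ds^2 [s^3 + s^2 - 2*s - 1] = 6*s + 2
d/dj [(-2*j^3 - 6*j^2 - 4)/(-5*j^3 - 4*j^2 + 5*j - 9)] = 2*(-11*j^4 - 10*j^3 - 18*j^2 + 38*j + 10)/(25*j^6 + 40*j^5 - 34*j^4 + 50*j^3 + 97*j^2 - 90*j + 81)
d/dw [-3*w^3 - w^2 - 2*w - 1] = -9*w^2 - 2*w - 2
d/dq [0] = 0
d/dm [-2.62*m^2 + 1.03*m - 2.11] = 1.03 - 5.24*m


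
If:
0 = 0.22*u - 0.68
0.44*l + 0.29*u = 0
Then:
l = -2.04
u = 3.09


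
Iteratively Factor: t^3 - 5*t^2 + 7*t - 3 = (t - 1)*(t^2 - 4*t + 3) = (t - 1)^2*(t - 3)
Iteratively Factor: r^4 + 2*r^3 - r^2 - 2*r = (r + 2)*(r^3 - r) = (r + 1)*(r + 2)*(r^2 - r) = (r - 1)*(r + 1)*(r + 2)*(r)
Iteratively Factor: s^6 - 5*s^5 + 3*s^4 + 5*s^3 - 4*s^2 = (s - 1)*(s^5 - 4*s^4 - s^3 + 4*s^2) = (s - 4)*(s - 1)*(s^4 - s^2) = (s - 4)*(s - 1)*(s + 1)*(s^3 - s^2) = s*(s - 4)*(s - 1)*(s + 1)*(s^2 - s) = s^2*(s - 4)*(s - 1)*(s + 1)*(s - 1)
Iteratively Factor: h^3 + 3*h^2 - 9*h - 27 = (h + 3)*(h^2 - 9) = (h - 3)*(h + 3)*(h + 3)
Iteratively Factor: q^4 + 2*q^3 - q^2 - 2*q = (q)*(q^3 + 2*q^2 - q - 2) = q*(q + 1)*(q^2 + q - 2) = q*(q - 1)*(q + 1)*(q + 2)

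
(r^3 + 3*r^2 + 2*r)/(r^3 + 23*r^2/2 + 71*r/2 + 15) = 2*r*(r^2 + 3*r + 2)/(2*r^3 + 23*r^2 + 71*r + 30)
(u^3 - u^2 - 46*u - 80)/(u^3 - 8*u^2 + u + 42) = (u^2 - 3*u - 40)/(u^2 - 10*u + 21)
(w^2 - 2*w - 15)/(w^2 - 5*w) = (w + 3)/w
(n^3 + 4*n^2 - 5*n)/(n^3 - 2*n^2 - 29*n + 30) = n/(n - 6)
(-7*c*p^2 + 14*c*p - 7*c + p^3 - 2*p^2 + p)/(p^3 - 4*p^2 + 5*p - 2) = (-7*c + p)/(p - 2)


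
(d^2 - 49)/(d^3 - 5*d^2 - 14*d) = (d + 7)/(d*(d + 2))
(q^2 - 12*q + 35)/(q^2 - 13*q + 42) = (q - 5)/(q - 6)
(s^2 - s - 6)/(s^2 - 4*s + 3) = (s + 2)/(s - 1)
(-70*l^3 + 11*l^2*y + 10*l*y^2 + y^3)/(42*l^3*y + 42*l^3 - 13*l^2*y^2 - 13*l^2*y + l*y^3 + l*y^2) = (-70*l^3 + 11*l^2*y + 10*l*y^2 + y^3)/(l*(42*l^2*y + 42*l^2 - 13*l*y^2 - 13*l*y + y^3 + y^2))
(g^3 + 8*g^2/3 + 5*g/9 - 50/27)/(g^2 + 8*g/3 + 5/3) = (g^2 + g - 10/9)/(g + 1)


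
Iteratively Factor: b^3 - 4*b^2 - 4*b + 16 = (b - 2)*(b^2 - 2*b - 8) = (b - 2)*(b + 2)*(b - 4)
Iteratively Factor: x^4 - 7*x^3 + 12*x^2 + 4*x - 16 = (x - 2)*(x^3 - 5*x^2 + 2*x + 8) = (x - 4)*(x - 2)*(x^2 - x - 2) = (x - 4)*(x - 2)^2*(x + 1)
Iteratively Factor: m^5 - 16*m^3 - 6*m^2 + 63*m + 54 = (m + 3)*(m^4 - 3*m^3 - 7*m^2 + 15*m + 18) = (m - 3)*(m + 3)*(m^3 - 7*m - 6) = (m - 3)^2*(m + 3)*(m^2 + 3*m + 2) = (m - 3)^2*(m + 2)*(m + 3)*(m + 1)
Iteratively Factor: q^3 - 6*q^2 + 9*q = (q)*(q^2 - 6*q + 9) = q*(q - 3)*(q - 3)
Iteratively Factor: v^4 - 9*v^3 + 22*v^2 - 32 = (v - 2)*(v^3 - 7*v^2 + 8*v + 16) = (v - 2)*(v + 1)*(v^2 - 8*v + 16) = (v - 4)*(v - 2)*(v + 1)*(v - 4)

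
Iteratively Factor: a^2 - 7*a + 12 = (a - 4)*(a - 3)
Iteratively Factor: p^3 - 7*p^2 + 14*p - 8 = (p - 1)*(p^2 - 6*p + 8) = (p - 2)*(p - 1)*(p - 4)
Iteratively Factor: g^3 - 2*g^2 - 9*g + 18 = (g - 3)*(g^2 + g - 6) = (g - 3)*(g - 2)*(g + 3)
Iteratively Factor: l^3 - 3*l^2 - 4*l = (l - 4)*(l^2 + l) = (l - 4)*(l + 1)*(l)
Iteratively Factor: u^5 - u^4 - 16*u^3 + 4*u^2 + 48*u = (u + 3)*(u^4 - 4*u^3 - 4*u^2 + 16*u) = (u - 4)*(u + 3)*(u^3 - 4*u) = (u - 4)*(u + 2)*(u + 3)*(u^2 - 2*u) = (u - 4)*(u - 2)*(u + 2)*(u + 3)*(u)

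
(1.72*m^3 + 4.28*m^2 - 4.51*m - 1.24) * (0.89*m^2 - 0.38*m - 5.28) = 1.5308*m^5 + 3.1556*m^4 - 14.7219*m^3 - 21.9882*m^2 + 24.284*m + 6.5472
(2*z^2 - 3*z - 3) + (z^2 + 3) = 3*z^2 - 3*z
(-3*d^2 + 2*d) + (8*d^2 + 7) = 5*d^2 + 2*d + 7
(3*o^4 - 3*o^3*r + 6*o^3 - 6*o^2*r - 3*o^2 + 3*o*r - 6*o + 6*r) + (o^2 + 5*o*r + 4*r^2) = 3*o^4 - 3*o^3*r + 6*o^3 - 6*o^2*r - 2*o^2 + 8*o*r - 6*o + 4*r^2 + 6*r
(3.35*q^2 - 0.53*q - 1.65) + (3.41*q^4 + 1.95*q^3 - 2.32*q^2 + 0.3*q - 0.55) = 3.41*q^4 + 1.95*q^3 + 1.03*q^2 - 0.23*q - 2.2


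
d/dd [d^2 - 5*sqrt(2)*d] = 2*d - 5*sqrt(2)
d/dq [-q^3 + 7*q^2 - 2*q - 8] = -3*q^2 + 14*q - 2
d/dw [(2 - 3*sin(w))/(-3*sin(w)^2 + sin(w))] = (-9*cos(w) + 12/tan(w) - 2*cos(w)/sin(w)^2)/(3*sin(w) - 1)^2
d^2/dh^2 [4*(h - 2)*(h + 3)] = 8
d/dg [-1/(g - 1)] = (g - 1)^(-2)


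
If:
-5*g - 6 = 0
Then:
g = -6/5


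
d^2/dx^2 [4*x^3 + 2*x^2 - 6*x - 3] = 24*x + 4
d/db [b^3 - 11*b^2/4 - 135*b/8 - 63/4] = 3*b^2 - 11*b/2 - 135/8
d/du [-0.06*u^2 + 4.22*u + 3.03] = 4.22 - 0.12*u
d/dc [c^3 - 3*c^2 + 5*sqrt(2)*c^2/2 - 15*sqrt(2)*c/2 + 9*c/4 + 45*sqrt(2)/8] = 3*c^2 - 6*c + 5*sqrt(2)*c - 15*sqrt(2)/2 + 9/4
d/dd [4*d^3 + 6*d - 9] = 12*d^2 + 6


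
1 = 1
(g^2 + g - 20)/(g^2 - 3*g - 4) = (g + 5)/(g + 1)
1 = 1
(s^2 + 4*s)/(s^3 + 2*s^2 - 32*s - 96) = s/(s^2 - 2*s - 24)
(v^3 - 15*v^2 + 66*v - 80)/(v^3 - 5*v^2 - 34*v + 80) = (v - 5)/(v + 5)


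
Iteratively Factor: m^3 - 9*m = (m)*(m^2 - 9) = m*(m + 3)*(m - 3)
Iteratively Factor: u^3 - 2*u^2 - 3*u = (u)*(u^2 - 2*u - 3) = u*(u - 3)*(u + 1)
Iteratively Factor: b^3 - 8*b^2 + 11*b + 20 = (b - 4)*(b^2 - 4*b - 5) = (b - 4)*(b + 1)*(b - 5)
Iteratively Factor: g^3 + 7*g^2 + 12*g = (g)*(g^2 + 7*g + 12) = g*(g + 4)*(g + 3)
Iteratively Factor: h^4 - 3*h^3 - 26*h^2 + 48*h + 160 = (h + 4)*(h^3 - 7*h^2 + 2*h + 40) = (h - 5)*(h + 4)*(h^2 - 2*h - 8) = (h - 5)*(h - 4)*(h + 4)*(h + 2)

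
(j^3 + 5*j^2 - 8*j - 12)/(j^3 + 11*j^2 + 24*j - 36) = (j^2 - j - 2)/(j^2 + 5*j - 6)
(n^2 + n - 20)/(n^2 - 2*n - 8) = (n + 5)/(n + 2)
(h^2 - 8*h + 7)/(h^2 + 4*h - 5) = (h - 7)/(h + 5)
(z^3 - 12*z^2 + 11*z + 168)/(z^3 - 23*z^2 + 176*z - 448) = (z + 3)/(z - 8)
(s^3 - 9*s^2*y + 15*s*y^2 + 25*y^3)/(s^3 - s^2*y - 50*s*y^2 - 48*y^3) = (-s^2 + 10*s*y - 25*y^2)/(-s^2 + 2*s*y + 48*y^2)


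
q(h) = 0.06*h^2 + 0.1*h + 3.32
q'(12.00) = 1.54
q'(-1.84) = -0.12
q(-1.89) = 3.35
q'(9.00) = 1.18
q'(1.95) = 0.33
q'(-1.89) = -0.13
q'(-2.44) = -0.19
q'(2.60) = 0.41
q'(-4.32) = -0.42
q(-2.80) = 3.51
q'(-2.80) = -0.24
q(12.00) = 13.16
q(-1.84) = 3.34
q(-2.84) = 3.52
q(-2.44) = 3.43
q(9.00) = 9.08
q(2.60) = 3.99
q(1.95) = 3.74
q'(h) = 0.12*h + 0.1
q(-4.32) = 4.01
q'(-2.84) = -0.24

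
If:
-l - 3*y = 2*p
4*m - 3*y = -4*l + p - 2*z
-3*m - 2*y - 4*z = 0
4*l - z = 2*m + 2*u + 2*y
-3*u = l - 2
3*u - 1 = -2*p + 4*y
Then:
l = 145/647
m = -210/647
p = -149/647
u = 383/647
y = 51/647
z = 132/647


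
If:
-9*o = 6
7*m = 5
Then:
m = 5/7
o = -2/3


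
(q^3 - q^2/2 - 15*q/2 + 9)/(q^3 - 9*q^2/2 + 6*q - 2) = (2*q^2 + 3*q - 9)/(2*q^2 - 5*q + 2)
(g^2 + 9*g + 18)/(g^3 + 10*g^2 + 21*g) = (g + 6)/(g*(g + 7))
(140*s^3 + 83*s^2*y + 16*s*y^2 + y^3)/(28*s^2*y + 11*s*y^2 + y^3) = (5*s + y)/y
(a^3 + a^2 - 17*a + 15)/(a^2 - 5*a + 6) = (a^2 + 4*a - 5)/(a - 2)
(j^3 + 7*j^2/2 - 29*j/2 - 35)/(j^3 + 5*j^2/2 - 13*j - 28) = (j + 5)/(j + 4)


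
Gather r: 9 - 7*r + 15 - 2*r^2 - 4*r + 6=-2*r^2 - 11*r + 30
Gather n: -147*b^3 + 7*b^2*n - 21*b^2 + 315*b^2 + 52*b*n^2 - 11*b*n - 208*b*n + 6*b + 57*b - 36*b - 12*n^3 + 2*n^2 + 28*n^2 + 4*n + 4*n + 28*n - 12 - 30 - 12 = -147*b^3 + 294*b^2 + 27*b - 12*n^3 + n^2*(52*b + 30) + n*(7*b^2 - 219*b + 36) - 54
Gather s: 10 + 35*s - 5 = 35*s + 5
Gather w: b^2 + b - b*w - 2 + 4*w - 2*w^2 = b^2 + b - 2*w^2 + w*(4 - b) - 2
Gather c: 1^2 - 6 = -5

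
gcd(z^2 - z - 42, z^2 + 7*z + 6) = z + 6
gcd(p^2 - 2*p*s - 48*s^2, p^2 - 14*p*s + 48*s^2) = p - 8*s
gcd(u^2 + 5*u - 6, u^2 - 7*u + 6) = u - 1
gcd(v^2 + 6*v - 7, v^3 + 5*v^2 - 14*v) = v + 7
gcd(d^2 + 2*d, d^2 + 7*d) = d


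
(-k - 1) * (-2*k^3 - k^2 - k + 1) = 2*k^4 + 3*k^3 + 2*k^2 - 1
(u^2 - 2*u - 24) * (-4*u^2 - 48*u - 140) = -4*u^4 - 40*u^3 + 52*u^2 + 1432*u + 3360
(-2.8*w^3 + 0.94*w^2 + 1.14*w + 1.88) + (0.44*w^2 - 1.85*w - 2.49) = -2.8*w^3 + 1.38*w^2 - 0.71*w - 0.61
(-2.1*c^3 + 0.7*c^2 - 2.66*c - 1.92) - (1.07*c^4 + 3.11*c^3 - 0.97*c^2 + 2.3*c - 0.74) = -1.07*c^4 - 5.21*c^3 + 1.67*c^2 - 4.96*c - 1.18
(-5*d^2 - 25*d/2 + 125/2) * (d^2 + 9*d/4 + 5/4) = -5*d^4 - 95*d^3/4 + 225*d^2/8 + 125*d + 625/8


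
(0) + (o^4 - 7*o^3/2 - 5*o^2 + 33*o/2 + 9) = o^4 - 7*o^3/2 - 5*o^2 + 33*o/2 + 9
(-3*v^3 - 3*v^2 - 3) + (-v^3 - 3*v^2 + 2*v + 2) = -4*v^3 - 6*v^2 + 2*v - 1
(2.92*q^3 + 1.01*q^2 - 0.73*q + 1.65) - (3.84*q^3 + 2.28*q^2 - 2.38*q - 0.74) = -0.92*q^3 - 1.27*q^2 + 1.65*q + 2.39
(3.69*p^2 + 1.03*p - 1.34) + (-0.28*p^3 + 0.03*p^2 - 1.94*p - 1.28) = -0.28*p^3 + 3.72*p^2 - 0.91*p - 2.62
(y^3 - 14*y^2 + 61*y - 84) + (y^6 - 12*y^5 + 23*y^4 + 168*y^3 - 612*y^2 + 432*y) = y^6 - 12*y^5 + 23*y^4 + 169*y^3 - 626*y^2 + 493*y - 84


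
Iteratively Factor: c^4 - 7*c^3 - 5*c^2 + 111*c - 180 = (c - 3)*(c^3 - 4*c^2 - 17*c + 60) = (c - 3)^2*(c^2 - c - 20) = (c - 3)^2*(c + 4)*(c - 5)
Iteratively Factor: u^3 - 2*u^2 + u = (u - 1)*(u^2 - u) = u*(u - 1)*(u - 1)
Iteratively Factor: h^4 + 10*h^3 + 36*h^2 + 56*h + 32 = (h + 2)*(h^3 + 8*h^2 + 20*h + 16) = (h + 2)^2*(h^2 + 6*h + 8) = (h + 2)^3*(h + 4)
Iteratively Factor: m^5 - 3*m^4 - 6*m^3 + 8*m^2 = (m - 4)*(m^4 + m^3 - 2*m^2) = (m - 4)*(m - 1)*(m^3 + 2*m^2) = m*(m - 4)*(m - 1)*(m^2 + 2*m) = m*(m - 4)*(m - 1)*(m + 2)*(m)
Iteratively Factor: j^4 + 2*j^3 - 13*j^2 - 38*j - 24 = (j + 3)*(j^3 - j^2 - 10*j - 8) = (j - 4)*(j + 3)*(j^2 + 3*j + 2) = (j - 4)*(j + 2)*(j + 3)*(j + 1)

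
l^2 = l^2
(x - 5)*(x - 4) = x^2 - 9*x + 20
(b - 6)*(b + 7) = b^2 + b - 42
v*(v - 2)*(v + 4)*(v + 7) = v^4 + 9*v^3 + 6*v^2 - 56*v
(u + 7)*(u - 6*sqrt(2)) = u^2 - 6*sqrt(2)*u + 7*u - 42*sqrt(2)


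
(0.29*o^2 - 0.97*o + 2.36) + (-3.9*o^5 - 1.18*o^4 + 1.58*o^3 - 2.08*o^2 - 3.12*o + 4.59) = -3.9*o^5 - 1.18*o^4 + 1.58*o^3 - 1.79*o^2 - 4.09*o + 6.95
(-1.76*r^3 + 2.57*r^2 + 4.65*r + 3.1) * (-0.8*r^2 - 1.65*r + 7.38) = 1.408*r^5 + 0.848*r^4 - 20.9493*r^3 + 8.8141*r^2 + 29.202*r + 22.878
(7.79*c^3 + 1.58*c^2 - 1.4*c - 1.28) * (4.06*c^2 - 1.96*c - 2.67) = 31.6274*c^5 - 8.8536*c^4 - 29.5801*c^3 - 6.6714*c^2 + 6.2468*c + 3.4176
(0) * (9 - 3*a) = 0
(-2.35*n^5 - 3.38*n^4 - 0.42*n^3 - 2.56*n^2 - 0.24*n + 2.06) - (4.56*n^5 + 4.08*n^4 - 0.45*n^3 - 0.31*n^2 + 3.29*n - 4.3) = -6.91*n^5 - 7.46*n^4 + 0.03*n^3 - 2.25*n^2 - 3.53*n + 6.36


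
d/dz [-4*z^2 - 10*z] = -8*z - 10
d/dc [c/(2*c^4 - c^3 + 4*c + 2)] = (2*c^4 - c^3 - c*(8*c^3 - 3*c^2 + 4) + 4*c + 2)/(2*c^4 - c^3 + 4*c + 2)^2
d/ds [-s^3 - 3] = -3*s^2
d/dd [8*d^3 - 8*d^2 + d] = 24*d^2 - 16*d + 1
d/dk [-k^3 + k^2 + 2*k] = -3*k^2 + 2*k + 2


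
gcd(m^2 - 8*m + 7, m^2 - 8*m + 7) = m^2 - 8*m + 7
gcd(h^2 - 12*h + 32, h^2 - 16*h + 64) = h - 8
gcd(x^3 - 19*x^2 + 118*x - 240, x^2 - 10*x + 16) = x - 8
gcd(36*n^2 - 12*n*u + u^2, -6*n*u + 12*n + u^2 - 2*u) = -6*n + u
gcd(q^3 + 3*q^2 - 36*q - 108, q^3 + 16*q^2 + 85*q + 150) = q + 6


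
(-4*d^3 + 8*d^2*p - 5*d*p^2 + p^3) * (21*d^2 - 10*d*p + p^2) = -84*d^5 + 208*d^4*p - 189*d^3*p^2 + 79*d^2*p^3 - 15*d*p^4 + p^5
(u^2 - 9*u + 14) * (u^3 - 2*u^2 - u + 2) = u^5 - 11*u^4 + 31*u^3 - 17*u^2 - 32*u + 28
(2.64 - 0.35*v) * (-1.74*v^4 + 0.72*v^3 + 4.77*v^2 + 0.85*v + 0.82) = 0.609*v^5 - 4.8456*v^4 + 0.2313*v^3 + 12.2953*v^2 + 1.957*v + 2.1648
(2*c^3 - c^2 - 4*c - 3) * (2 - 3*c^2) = -6*c^5 + 3*c^4 + 16*c^3 + 7*c^2 - 8*c - 6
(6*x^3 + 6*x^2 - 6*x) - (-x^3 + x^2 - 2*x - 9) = 7*x^3 + 5*x^2 - 4*x + 9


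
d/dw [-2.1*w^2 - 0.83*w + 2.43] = -4.2*w - 0.83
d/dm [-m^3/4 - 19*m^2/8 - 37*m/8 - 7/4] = -3*m^2/4 - 19*m/4 - 37/8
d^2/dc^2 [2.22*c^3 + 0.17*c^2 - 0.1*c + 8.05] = 13.32*c + 0.34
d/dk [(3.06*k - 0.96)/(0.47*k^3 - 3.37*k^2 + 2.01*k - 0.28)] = (-2.8764*k^3 + 11.6658*k^2 - 6.4704*k + 1.0728)/(0.2209*k^6 - 3.1678*k^5 + 13.2463*k^4 - 13.8106*k^3 + 5.9273*k^2 - 1.1256*k + 0.0784)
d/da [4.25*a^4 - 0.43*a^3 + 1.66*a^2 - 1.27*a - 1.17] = 17.0*a^3 - 1.29*a^2 + 3.32*a - 1.27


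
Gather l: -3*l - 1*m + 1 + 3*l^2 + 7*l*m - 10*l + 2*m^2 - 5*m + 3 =3*l^2 + l*(7*m - 13) + 2*m^2 - 6*m + 4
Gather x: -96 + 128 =32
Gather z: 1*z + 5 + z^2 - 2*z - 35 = z^2 - z - 30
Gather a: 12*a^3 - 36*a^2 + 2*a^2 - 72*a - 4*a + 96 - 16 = 12*a^3 - 34*a^2 - 76*a + 80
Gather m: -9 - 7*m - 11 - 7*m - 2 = -14*m - 22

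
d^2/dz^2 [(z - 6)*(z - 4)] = 2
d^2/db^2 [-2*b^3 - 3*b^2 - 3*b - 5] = -12*b - 6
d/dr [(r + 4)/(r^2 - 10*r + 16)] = (r^2 - 10*r - 2*(r - 5)*(r + 4) + 16)/(r^2 - 10*r + 16)^2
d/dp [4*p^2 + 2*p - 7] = 8*p + 2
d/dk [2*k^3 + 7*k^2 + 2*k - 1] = 6*k^2 + 14*k + 2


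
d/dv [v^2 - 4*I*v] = 2*v - 4*I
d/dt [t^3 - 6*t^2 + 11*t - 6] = 3*t^2 - 12*t + 11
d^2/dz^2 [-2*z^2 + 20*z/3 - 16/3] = -4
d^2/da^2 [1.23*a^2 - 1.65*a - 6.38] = 2.46000000000000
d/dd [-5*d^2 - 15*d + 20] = -10*d - 15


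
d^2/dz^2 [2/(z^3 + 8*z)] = 4*(-3*z^2*(z^2 + 8) + (3*z^2 + 8)^2)/(z^3*(z^2 + 8)^3)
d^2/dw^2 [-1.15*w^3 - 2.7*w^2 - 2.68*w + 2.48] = -6.9*w - 5.4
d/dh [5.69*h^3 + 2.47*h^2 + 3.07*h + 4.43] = 17.07*h^2 + 4.94*h + 3.07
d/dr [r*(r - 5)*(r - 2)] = 3*r^2 - 14*r + 10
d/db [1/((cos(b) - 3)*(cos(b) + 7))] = 2*(cos(b) + 2)*sin(b)/((cos(b) - 3)^2*(cos(b) + 7)^2)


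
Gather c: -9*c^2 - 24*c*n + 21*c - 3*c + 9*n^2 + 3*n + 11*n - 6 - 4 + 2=-9*c^2 + c*(18 - 24*n) + 9*n^2 + 14*n - 8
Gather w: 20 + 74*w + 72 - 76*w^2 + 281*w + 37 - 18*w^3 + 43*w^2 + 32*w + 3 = -18*w^3 - 33*w^2 + 387*w + 132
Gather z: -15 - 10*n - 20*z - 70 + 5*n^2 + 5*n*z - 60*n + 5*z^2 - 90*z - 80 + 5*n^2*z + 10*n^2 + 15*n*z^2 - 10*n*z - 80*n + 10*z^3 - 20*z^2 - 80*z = 15*n^2 - 150*n + 10*z^3 + z^2*(15*n - 15) + z*(5*n^2 - 5*n - 190) - 165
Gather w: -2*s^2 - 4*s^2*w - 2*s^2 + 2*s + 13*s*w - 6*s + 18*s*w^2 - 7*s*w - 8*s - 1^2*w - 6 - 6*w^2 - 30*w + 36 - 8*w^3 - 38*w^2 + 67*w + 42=-4*s^2 - 12*s - 8*w^3 + w^2*(18*s - 44) + w*(-4*s^2 + 6*s + 36) + 72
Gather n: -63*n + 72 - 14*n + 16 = 88 - 77*n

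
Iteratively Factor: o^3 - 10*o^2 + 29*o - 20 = (o - 4)*(o^2 - 6*o + 5) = (o - 4)*(o - 1)*(o - 5)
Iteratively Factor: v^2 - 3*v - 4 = (v - 4)*(v + 1)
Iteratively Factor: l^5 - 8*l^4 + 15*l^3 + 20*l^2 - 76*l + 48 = (l - 4)*(l^4 - 4*l^3 - l^2 + 16*l - 12) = (l - 4)*(l - 3)*(l^3 - l^2 - 4*l + 4) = (l - 4)*(l - 3)*(l - 2)*(l^2 + l - 2) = (l - 4)*(l - 3)*(l - 2)*(l + 2)*(l - 1)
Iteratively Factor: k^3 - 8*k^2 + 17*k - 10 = (k - 5)*(k^2 - 3*k + 2) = (k - 5)*(k - 1)*(k - 2)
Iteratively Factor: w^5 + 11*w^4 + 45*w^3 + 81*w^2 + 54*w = (w + 3)*(w^4 + 8*w^3 + 21*w^2 + 18*w) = (w + 3)^2*(w^3 + 5*w^2 + 6*w) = (w + 2)*(w + 3)^2*(w^2 + 3*w) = (w + 2)*(w + 3)^3*(w)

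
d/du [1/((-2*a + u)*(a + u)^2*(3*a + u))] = ((a + u)*(2*a - u) - (a + u)*(3*a + u) + 2*(2*a - u)*(3*a + u))/((a + u)^3*(2*a - u)^2*(3*a + u)^2)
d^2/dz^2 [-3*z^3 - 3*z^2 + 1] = -18*z - 6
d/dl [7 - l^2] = -2*l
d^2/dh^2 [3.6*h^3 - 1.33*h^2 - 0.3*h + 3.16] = 21.6*h - 2.66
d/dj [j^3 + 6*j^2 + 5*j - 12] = 3*j^2 + 12*j + 5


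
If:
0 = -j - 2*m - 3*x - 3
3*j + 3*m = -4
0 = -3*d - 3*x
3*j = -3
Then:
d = 4/9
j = -1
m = -1/3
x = -4/9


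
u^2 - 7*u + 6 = (u - 6)*(u - 1)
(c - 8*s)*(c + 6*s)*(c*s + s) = c^3*s - 2*c^2*s^2 + c^2*s - 48*c*s^3 - 2*c*s^2 - 48*s^3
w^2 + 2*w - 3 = (w - 1)*(w + 3)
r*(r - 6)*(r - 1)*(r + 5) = r^4 - 2*r^3 - 29*r^2 + 30*r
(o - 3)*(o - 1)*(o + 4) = o^3 - 13*o + 12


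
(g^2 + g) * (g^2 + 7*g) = g^4 + 8*g^3 + 7*g^2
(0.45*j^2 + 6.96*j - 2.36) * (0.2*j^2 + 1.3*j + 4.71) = 0.09*j^4 + 1.977*j^3 + 10.6955*j^2 + 29.7136*j - 11.1156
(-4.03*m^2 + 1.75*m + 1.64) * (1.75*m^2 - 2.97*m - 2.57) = -7.0525*m^4 + 15.0316*m^3 + 8.0296*m^2 - 9.3683*m - 4.2148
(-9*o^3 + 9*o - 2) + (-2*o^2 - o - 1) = -9*o^3 - 2*o^2 + 8*o - 3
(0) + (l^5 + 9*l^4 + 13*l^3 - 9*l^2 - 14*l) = l^5 + 9*l^4 + 13*l^3 - 9*l^2 - 14*l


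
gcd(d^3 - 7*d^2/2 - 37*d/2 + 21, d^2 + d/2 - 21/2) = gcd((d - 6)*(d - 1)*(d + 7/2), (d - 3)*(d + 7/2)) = d + 7/2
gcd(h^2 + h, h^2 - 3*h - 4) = h + 1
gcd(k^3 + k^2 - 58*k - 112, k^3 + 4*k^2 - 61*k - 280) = k^2 - k - 56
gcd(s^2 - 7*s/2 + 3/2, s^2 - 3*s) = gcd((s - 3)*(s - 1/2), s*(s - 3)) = s - 3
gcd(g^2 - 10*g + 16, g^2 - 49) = 1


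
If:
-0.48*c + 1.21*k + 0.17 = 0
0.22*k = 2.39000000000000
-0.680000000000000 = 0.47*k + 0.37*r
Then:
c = 27.74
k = 10.86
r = -15.64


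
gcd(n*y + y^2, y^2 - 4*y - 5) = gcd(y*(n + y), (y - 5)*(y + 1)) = 1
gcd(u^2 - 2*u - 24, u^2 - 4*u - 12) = u - 6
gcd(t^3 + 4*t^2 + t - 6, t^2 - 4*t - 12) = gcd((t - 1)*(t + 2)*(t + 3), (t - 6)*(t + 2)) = t + 2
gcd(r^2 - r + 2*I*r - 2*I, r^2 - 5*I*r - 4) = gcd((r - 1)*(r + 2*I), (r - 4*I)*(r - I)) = 1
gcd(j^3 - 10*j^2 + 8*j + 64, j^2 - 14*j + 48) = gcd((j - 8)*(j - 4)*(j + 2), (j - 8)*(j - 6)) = j - 8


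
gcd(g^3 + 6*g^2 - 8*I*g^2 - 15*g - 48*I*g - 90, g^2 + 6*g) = g + 6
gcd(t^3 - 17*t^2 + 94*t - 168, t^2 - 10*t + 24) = t^2 - 10*t + 24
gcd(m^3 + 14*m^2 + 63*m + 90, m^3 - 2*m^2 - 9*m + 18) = m + 3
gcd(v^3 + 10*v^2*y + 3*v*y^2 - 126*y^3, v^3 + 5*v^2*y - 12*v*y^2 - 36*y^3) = -v^2 - 3*v*y + 18*y^2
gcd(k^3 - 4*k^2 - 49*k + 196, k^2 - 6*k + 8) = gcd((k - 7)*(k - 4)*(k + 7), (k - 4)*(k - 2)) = k - 4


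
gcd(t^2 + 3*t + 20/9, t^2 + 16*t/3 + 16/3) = t + 4/3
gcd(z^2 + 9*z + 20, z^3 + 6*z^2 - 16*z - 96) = z + 4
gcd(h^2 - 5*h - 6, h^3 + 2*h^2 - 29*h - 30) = h + 1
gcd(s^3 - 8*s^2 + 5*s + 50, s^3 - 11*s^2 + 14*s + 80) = s^2 - 3*s - 10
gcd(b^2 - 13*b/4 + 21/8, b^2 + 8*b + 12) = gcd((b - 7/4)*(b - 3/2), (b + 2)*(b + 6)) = 1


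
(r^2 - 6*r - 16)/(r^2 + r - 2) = (r - 8)/(r - 1)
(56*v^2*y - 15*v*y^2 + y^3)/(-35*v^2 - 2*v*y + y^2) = y*(-8*v + y)/(5*v + y)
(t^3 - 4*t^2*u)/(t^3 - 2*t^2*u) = (t - 4*u)/(t - 2*u)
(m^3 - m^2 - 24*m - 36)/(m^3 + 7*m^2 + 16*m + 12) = (m - 6)/(m + 2)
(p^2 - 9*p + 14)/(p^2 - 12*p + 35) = (p - 2)/(p - 5)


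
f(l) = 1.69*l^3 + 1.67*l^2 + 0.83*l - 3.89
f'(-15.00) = 1091.48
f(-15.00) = -5344.34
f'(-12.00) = 690.83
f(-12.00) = -2693.69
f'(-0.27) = 0.30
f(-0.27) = -4.03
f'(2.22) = 33.23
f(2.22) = 24.67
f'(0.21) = 1.75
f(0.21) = -3.63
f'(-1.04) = 2.84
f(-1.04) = -4.85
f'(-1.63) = 8.86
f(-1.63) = -8.12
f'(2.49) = 40.58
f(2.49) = 34.62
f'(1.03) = 9.65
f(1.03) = 0.58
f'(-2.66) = 27.82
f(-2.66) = -26.09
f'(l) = 5.07*l^2 + 3.34*l + 0.83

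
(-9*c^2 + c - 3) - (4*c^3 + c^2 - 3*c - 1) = -4*c^3 - 10*c^2 + 4*c - 2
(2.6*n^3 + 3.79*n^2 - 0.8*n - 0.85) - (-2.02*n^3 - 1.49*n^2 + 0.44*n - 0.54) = 4.62*n^3 + 5.28*n^2 - 1.24*n - 0.31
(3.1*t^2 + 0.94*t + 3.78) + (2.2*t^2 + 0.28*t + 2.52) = 5.3*t^2 + 1.22*t + 6.3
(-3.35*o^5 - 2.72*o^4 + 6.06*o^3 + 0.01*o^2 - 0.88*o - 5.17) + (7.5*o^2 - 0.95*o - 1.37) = -3.35*o^5 - 2.72*o^4 + 6.06*o^3 + 7.51*o^2 - 1.83*o - 6.54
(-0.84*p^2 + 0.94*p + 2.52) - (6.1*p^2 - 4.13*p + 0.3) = -6.94*p^2 + 5.07*p + 2.22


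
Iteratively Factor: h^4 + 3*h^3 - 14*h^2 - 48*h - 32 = (h - 4)*(h^3 + 7*h^2 + 14*h + 8) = (h - 4)*(h + 2)*(h^2 + 5*h + 4) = (h - 4)*(h + 2)*(h + 4)*(h + 1)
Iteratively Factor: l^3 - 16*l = (l - 4)*(l^2 + 4*l) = l*(l - 4)*(l + 4)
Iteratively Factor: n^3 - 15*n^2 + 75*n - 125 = (n - 5)*(n^2 - 10*n + 25) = (n - 5)^2*(n - 5)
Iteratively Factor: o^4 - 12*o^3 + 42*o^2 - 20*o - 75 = (o - 5)*(o^3 - 7*o^2 + 7*o + 15) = (o - 5)^2*(o^2 - 2*o - 3) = (o - 5)^2*(o - 3)*(o + 1)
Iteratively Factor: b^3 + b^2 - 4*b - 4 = (b + 2)*(b^2 - b - 2) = (b + 1)*(b + 2)*(b - 2)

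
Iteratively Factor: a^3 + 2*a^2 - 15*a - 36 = (a - 4)*(a^2 + 6*a + 9) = (a - 4)*(a + 3)*(a + 3)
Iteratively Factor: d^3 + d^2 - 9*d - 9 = (d - 3)*(d^2 + 4*d + 3) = (d - 3)*(d + 1)*(d + 3)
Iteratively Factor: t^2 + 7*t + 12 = (t + 3)*(t + 4)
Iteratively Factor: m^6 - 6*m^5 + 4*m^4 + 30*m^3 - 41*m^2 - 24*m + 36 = (m - 3)*(m^5 - 3*m^4 - 5*m^3 + 15*m^2 + 4*m - 12) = (m - 3)*(m + 2)*(m^4 - 5*m^3 + 5*m^2 + 5*m - 6) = (m - 3)*(m + 1)*(m + 2)*(m^3 - 6*m^2 + 11*m - 6) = (m - 3)^2*(m + 1)*(m + 2)*(m^2 - 3*m + 2) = (m - 3)^2*(m - 1)*(m + 1)*(m + 2)*(m - 2)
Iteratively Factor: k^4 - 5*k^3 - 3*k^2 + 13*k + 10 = (k + 1)*(k^3 - 6*k^2 + 3*k + 10) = (k + 1)^2*(k^2 - 7*k + 10) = (k - 2)*(k + 1)^2*(k - 5)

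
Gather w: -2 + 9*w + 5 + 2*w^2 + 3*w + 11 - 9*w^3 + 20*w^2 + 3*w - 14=-9*w^3 + 22*w^2 + 15*w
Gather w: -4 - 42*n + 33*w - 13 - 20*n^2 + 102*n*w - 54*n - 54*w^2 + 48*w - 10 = -20*n^2 - 96*n - 54*w^2 + w*(102*n + 81) - 27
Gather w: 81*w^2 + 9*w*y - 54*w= 81*w^2 + w*(9*y - 54)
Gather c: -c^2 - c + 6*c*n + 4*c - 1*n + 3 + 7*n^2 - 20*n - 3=-c^2 + c*(6*n + 3) + 7*n^2 - 21*n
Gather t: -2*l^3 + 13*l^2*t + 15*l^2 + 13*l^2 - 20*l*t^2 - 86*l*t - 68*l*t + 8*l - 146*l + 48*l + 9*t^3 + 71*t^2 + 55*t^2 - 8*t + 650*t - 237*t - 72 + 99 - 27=-2*l^3 + 28*l^2 - 90*l + 9*t^3 + t^2*(126 - 20*l) + t*(13*l^2 - 154*l + 405)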